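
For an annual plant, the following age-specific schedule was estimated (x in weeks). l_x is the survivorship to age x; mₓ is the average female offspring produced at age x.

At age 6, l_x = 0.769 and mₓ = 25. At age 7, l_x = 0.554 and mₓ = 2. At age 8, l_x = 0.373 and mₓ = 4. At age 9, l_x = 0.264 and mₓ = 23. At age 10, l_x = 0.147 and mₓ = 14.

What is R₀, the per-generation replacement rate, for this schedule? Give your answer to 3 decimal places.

R₀ = Σ l_x mₓ:
  age 6: 0.769 × 25 = 19.2250
  age 7: 0.554 × 2 = 1.1080
  age 8: 0.373 × 4 = 1.4920
  age 9: 0.264 × 23 = 6.0720
  age 10: 0.147 × 14 = 2.0580
R₀ = 19.2250 + 1.1080 + 1.4920 + 6.0720 + 2.0580 = 29.9550

29.955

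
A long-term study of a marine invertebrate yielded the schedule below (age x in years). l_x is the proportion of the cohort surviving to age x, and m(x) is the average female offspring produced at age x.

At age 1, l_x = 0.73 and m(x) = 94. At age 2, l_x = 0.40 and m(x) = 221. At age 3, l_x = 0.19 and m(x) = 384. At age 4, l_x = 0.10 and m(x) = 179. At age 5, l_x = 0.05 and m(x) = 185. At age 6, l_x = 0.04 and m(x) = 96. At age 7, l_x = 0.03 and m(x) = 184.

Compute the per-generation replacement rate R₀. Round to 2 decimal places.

266.49

R₀ = Σ l_x m(x):
  age 1: 0.73 × 94 = 68.6200
  age 2: 0.40 × 221 = 88.4000
  age 3: 0.19 × 384 = 72.9600
  age 4: 0.10 × 179 = 17.9000
  age 5: 0.05 × 185 = 9.2500
  age 6: 0.04 × 96 = 3.8400
  age 7: 0.03 × 184 = 5.5200
R₀ = 68.6200 + 88.4000 + 72.9600 + 17.9000 + 9.2500 + 3.8400 + 5.5200 = 266.4900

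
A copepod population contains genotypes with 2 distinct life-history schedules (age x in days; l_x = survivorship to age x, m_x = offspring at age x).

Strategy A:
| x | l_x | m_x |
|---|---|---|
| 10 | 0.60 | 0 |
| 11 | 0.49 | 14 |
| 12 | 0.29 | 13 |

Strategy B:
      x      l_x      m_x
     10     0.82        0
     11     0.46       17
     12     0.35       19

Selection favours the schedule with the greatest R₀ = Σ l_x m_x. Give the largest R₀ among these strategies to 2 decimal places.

Strategy A: R₀ = 0.60×0 + 0.49×14 + 0.29×13 = 10.6300
Strategy B: R₀ = 0.82×0 + 0.46×17 + 0.35×19 = 14.4700
Highest R₀: strategy B with 14.4700.

14.47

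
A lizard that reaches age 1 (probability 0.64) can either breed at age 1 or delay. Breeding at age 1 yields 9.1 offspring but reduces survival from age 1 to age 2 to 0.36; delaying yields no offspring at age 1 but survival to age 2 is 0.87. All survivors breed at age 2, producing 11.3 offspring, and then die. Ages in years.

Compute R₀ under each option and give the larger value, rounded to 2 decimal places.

breed at age 1: R₀ = 0.64 × (9.1 + 0.36 × 11.3) = 0.64 × 13.1680 = 8.4275
delay to age 2: R₀ = 0.64 × (0.87 × 11.3) = 0.64 × 9.8310 = 6.2918
Higher: breed at age 1 (8.4275).

8.43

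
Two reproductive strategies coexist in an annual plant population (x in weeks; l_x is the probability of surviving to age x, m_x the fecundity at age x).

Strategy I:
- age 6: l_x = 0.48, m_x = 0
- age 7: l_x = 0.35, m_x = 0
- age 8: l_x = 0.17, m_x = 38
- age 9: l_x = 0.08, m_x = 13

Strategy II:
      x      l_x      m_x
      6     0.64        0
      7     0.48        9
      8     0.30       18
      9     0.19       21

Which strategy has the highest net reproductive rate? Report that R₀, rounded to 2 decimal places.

13.71

Strategy I: R₀ = 0.48×0 + 0.35×0 + 0.17×38 + 0.08×13 = 7.5000
Strategy II: R₀ = 0.64×0 + 0.48×9 + 0.30×18 + 0.19×21 = 13.7100
Highest R₀: strategy II with 13.7100.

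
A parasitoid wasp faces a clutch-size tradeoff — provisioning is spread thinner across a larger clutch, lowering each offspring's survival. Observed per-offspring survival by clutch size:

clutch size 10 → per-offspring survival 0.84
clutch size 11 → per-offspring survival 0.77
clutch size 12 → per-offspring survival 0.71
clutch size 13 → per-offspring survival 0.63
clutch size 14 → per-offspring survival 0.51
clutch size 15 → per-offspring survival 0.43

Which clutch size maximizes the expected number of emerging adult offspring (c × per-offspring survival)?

Expected emerging adult offspring = c × s(c):
  c=10: 10 × 0.84 = 8.400
  c=11: 11 × 0.77 = 8.470
  c=12: 12 × 0.71 = 8.520
  c=13: 13 × 0.63 = 8.190
  c=14: 14 × 0.51 = 7.140
  c=15: 15 × 0.43 = 6.450
Maximum at c = 12 (8.520 emerging adult offspring).

12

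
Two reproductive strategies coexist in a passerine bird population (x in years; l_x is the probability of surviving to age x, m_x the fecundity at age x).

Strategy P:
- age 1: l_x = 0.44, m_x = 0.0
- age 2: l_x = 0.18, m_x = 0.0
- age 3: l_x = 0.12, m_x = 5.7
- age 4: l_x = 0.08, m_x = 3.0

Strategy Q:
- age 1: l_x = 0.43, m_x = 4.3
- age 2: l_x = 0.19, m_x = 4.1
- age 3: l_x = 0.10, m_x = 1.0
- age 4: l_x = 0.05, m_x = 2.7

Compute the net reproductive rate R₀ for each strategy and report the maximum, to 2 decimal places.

Strategy P: R₀ = 0.44×0.0 + 0.18×0.0 + 0.12×5.7 + 0.08×3.0 = 0.9240
Strategy Q: R₀ = 0.43×4.3 + 0.19×4.1 + 0.10×1.0 + 0.05×2.7 = 2.8630
Highest R₀: strategy Q with 2.8630.

2.86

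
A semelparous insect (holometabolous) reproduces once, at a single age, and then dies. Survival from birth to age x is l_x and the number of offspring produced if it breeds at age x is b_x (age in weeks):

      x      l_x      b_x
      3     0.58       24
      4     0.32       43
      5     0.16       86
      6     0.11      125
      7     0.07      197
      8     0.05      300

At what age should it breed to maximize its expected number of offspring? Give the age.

8

Expected offspring if breeding at age x = l_x × b_x:
  age 3: 0.58 × 24 = 13.920
  age 4: 0.32 × 43 = 13.760
  age 5: 0.16 × 86 = 13.760
  age 6: 0.11 × 125 = 13.750
  age 7: 0.07 × 197 = 13.790
  age 8: 0.05 × 300 = 15.000
Maximum at age 8 (15.000).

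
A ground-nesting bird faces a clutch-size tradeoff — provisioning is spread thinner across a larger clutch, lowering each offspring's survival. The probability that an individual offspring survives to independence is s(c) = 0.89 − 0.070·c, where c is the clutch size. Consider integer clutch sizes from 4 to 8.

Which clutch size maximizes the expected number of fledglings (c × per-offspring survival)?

Expected fledglings = c × s(c):
  c=4: 4 × 0.610 = 2.440
  c=5: 5 × 0.540 = 2.700
  c=6: 6 × 0.470 = 2.820
  c=7: 7 × 0.400 = 2.800
  c=8: 8 × 0.330 = 2.640
Maximum at c = 6 (2.820 fledglings).

6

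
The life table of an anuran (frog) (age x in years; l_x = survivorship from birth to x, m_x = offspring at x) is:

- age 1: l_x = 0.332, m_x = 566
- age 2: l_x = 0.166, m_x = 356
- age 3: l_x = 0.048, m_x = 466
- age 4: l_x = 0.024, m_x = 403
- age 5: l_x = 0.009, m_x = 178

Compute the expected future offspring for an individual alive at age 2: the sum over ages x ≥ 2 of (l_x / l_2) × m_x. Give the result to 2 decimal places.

l_2 = 0.166. Conditional survival from age 2 to x is l_x / l_2.
  x=2: (0.166/0.166) × 356 = 356.0000
  x=3: (0.048/0.166) × 466 = 134.7470
  x=4: (0.024/0.166) × 403 = 58.2651
  x=5: (0.009/0.166) × 178 = 9.6506
Sum = 356.0000 + 134.7470 + 58.2651 + 9.6506 = 558.6627

558.66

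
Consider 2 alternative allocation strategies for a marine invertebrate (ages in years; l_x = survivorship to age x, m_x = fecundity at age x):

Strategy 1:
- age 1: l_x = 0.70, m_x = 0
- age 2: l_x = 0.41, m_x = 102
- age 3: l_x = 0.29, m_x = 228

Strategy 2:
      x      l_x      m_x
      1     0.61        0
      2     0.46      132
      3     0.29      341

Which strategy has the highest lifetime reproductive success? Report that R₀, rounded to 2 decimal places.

159.61

Strategy 1: R₀ = 0.70×0 + 0.41×102 + 0.29×228 = 107.9400
Strategy 2: R₀ = 0.61×0 + 0.46×132 + 0.29×341 = 159.6100
Highest R₀: strategy 2 with 159.6100.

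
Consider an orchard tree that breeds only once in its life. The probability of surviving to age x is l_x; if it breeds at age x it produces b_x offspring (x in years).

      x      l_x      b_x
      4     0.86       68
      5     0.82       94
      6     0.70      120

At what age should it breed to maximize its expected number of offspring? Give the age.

6

Expected offspring if breeding at age x = l_x × b_x:
  age 4: 0.86 × 68 = 58.480
  age 5: 0.82 × 94 = 77.080
  age 6: 0.70 × 120 = 84.000
Maximum at age 6 (84.000).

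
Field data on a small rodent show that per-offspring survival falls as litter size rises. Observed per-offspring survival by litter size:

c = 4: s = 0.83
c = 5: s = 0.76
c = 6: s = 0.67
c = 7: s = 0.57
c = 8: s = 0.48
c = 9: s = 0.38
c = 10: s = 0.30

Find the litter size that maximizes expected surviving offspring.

Expected surviving offspring = c × s(c):
  c=4: 4 × 0.83 = 3.320
  c=5: 5 × 0.76 = 3.800
  c=6: 6 × 0.67 = 4.020
  c=7: 7 × 0.57 = 3.990
  c=8: 8 × 0.48 = 3.840
  c=9: 9 × 0.38 = 3.420
  c=10: 10 × 0.30 = 3.000
Maximum at c = 6 (4.020 surviving offspring).

6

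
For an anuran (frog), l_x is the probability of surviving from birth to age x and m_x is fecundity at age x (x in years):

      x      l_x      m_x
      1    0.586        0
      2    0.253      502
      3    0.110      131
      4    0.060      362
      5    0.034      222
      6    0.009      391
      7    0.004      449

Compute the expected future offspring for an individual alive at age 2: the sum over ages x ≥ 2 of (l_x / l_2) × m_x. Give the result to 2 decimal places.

l_2 = 0.253. Conditional survival from age 2 to x is l_x / l_2.
  x=2: (0.253/0.253) × 502 = 502.0000
  x=3: (0.110/0.253) × 131 = 56.9565
  x=4: (0.060/0.253) × 362 = 85.8498
  x=5: (0.034/0.253) × 222 = 29.8340
  x=6: (0.009/0.253) × 391 = 13.9091
  x=7: (0.004/0.253) × 449 = 7.0988
Sum = 502.0000 + 56.9565 + 85.8498 + 29.8340 + 13.9091 + 7.0988 = 695.6482

695.65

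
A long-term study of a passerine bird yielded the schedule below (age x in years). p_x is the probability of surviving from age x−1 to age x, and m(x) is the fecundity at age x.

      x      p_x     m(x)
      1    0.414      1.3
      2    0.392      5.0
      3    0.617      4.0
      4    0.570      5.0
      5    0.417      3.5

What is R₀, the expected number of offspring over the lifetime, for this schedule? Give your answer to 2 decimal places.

2.12

Survivorship from birth: l_x = p_1·p_2·…·p_x.
  l_1 = 0.41400
  l_2 = 0.16229
  l_3 = 0.10013
  l_4 = 0.05708
  l_5 = 0.02380
R₀ = Σ l_x m(x):
  age 1: 0.41400 × 1.3 = 0.5382
  age 2: 0.16229 × 5.0 = 0.8115
  age 3: 0.10013 × 4.0 = 0.4005
  age 4: 0.05708 × 5.0 = 0.2854
  age 5: 0.02380 × 3.5 = 0.0833
R₀ = 0.5382 + 0.8115 + 0.4005 + 0.2854 + 0.0833 = 2.1189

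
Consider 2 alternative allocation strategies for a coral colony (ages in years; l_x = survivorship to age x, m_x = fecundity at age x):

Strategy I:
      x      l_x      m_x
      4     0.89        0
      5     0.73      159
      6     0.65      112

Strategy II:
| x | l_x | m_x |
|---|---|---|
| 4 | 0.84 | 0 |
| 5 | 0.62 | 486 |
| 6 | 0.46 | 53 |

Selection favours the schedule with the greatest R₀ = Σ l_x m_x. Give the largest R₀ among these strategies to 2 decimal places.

Strategy I: R₀ = 0.89×0 + 0.73×159 + 0.65×112 = 188.8700
Strategy II: R₀ = 0.84×0 + 0.62×486 + 0.46×53 = 325.7000
Highest R₀: strategy II with 325.7000.

325.70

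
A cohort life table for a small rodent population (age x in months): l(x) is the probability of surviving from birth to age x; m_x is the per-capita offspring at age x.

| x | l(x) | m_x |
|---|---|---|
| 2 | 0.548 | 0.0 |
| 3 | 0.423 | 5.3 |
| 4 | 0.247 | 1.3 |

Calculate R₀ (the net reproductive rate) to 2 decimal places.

R₀ = Σ l(x) m_x:
  age 2: 0.548 × 0.0 = 0.0000
  age 3: 0.423 × 5.3 = 2.2419
  age 4: 0.247 × 1.3 = 0.3211
R₀ = 0.0000 + 2.2419 + 0.3211 = 2.5630

2.56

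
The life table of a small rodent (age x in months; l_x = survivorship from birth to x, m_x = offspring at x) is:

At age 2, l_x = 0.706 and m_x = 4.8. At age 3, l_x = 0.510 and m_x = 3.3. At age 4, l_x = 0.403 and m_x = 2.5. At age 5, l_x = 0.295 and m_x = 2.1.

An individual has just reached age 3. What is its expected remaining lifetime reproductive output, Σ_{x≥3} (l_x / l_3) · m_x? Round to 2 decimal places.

6.49

l_3 = 0.510. Conditional survival from age 3 to x is l_x / l_3.
  x=3: (0.510/0.510) × 3.3 = 3.3000
  x=4: (0.403/0.510) × 2.5 = 1.9755
  x=5: (0.295/0.510) × 2.1 = 1.2147
Sum = 3.3000 + 1.9755 + 1.2147 = 6.4902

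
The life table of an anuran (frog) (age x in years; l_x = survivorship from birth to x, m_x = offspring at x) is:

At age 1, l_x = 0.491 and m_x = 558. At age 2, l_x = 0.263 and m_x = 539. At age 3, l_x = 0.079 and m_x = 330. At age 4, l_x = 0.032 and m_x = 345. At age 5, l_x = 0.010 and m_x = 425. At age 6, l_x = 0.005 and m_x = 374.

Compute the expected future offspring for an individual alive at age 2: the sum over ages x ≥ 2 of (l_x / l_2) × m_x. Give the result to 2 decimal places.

703.37

l_2 = 0.263. Conditional survival from age 2 to x is l_x / l_2.
  x=2: (0.263/0.263) × 539 = 539.0000
  x=3: (0.079/0.263) × 330 = 99.1255
  x=4: (0.032/0.263) × 345 = 41.9772
  x=5: (0.010/0.263) × 425 = 16.1597
  x=6: (0.005/0.263) × 374 = 7.1103
Sum = 539.0000 + 99.1255 + 41.9772 + 16.1597 + 7.1103 = 703.3726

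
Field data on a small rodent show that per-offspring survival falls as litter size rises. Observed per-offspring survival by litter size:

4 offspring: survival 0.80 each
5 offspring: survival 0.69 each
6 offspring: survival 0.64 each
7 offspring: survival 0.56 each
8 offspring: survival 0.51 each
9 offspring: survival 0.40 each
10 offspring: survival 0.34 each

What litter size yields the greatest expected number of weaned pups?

8

Expected weaned pups = c × s(c):
  c=4: 4 × 0.80 = 3.200
  c=5: 5 × 0.69 = 3.450
  c=6: 6 × 0.64 = 3.840
  c=7: 7 × 0.56 = 3.920
  c=8: 8 × 0.51 = 4.080
  c=9: 9 × 0.40 = 3.600
  c=10: 10 × 0.34 = 3.400
Maximum at c = 8 (4.080 weaned pups).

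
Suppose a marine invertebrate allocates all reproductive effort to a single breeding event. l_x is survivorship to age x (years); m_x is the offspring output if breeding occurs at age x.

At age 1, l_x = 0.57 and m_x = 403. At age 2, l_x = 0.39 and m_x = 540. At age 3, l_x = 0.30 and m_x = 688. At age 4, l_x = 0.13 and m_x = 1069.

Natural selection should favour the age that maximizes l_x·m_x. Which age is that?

Expected offspring if breeding at age x = l_x × m_x:
  age 1: 0.57 × 403 = 229.710
  age 2: 0.39 × 540 = 210.600
  age 3: 0.30 × 688 = 206.400
  age 4: 0.13 × 1069 = 138.970
Maximum at age 1 (229.710).

1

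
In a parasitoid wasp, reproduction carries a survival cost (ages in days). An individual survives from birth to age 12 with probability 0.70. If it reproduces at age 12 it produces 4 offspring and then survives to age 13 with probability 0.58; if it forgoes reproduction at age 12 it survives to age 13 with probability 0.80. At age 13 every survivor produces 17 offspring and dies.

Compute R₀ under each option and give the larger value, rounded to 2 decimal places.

breed at age 12: R₀ = 0.70 × (4 + 0.58 × 17) = 0.70 × 13.8600 = 9.7020
delay to age 13: R₀ = 0.70 × (0.80 × 17) = 0.70 × 13.6000 = 9.5200
Higher: breed at age 12 (9.7020).

9.70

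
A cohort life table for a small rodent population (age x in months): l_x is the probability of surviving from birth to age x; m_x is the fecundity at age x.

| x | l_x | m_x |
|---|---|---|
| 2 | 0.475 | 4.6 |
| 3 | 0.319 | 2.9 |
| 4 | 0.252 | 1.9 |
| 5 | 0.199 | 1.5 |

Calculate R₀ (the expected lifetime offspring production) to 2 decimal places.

R₀ = Σ l_x m_x:
  age 2: 0.475 × 4.6 = 2.1850
  age 3: 0.319 × 2.9 = 0.9251
  age 4: 0.252 × 1.9 = 0.4788
  age 5: 0.199 × 1.5 = 0.2985
R₀ = 2.1850 + 0.9251 + 0.4788 + 0.2985 = 3.8874

3.89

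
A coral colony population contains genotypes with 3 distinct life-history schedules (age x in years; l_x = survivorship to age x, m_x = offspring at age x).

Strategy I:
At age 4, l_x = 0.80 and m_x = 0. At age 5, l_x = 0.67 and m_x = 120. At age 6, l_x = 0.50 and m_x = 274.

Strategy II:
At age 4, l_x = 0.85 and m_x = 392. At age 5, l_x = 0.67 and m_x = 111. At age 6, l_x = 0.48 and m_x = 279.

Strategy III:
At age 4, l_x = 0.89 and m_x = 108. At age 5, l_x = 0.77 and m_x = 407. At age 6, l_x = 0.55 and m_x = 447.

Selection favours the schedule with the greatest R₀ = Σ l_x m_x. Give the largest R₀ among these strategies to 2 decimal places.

655.36

Strategy I: R₀ = 0.80×0 + 0.67×120 + 0.50×274 = 217.4000
Strategy II: R₀ = 0.85×392 + 0.67×111 + 0.48×279 = 541.4900
Strategy III: R₀ = 0.89×108 + 0.77×407 + 0.55×447 = 655.3600
Highest R₀: strategy III with 655.3600.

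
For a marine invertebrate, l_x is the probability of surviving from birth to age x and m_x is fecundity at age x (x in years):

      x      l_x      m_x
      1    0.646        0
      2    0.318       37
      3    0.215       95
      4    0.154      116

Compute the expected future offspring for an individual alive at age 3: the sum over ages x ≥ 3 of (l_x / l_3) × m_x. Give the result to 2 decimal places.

178.09

l_3 = 0.215. Conditional survival from age 3 to x is l_x / l_3.
  x=3: (0.215/0.215) × 95 = 95.0000
  x=4: (0.154/0.215) × 116 = 83.0884
Sum = 95.0000 + 83.0884 = 178.0884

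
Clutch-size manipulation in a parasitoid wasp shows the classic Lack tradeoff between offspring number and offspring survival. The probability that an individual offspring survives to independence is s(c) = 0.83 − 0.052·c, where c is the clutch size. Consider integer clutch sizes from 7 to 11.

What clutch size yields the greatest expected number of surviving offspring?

8

Expected surviving offspring = c × s(c):
  c=7: 7 × 0.466 = 3.262
  c=8: 8 × 0.414 = 3.312
  c=9: 9 × 0.362 = 3.258
  c=10: 10 × 0.310 = 3.100
  c=11: 11 × 0.258 = 2.838
Maximum at c = 8 (3.312 surviving offspring).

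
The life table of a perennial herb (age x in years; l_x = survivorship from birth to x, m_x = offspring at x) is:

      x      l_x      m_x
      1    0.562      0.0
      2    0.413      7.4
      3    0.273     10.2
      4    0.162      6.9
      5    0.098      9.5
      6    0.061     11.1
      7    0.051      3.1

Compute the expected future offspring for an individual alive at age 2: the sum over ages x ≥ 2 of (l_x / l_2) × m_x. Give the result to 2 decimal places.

l_2 = 0.413. Conditional survival from age 2 to x is l_x / l_2.
  x=2: (0.413/0.413) × 7.4 = 7.4000
  x=3: (0.273/0.413) × 10.2 = 6.7424
  x=4: (0.162/0.413) × 6.9 = 2.7065
  x=5: (0.098/0.413) × 9.5 = 2.2542
  x=6: (0.061/0.413) × 11.1 = 1.6395
  x=7: (0.051/0.413) × 3.1 = 0.3828
Sum = 7.4000 + 6.7424 + 2.7065 + 2.2542 + 1.6395 + 0.3828 = 21.1254

21.13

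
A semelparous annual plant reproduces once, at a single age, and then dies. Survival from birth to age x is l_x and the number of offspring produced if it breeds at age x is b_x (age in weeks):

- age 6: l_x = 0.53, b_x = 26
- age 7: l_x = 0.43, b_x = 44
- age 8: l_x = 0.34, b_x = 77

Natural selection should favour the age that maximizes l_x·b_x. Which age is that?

8

Expected offspring if breeding at age x = l_x × b_x:
  age 6: 0.53 × 26 = 13.780
  age 7: 0.43 × 44 = 18.920
  age 8: 0.34 × 77 = 26.180
Maximum at age 8 (26.180).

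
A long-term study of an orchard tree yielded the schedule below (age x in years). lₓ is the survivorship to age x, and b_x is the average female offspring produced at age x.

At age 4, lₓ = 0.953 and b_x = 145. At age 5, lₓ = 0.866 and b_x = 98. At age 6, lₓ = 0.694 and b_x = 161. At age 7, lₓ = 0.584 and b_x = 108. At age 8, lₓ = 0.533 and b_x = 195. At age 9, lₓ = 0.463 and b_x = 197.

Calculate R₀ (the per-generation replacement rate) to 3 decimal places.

R₀ = Σ lₓ b_x:
  age 4: 0.953 × 145 = 138.1850
  age 5: 0.866 × 98 = 84.8680
  age 6: 0.694 × 161 = 111.7340
  age 7: 0.584 × 108 = 63.0720
  age 8: 0.533 × 195 = 103.9350
  age 9: 0.463 × 197 = 91.2110
R₀ = 138.1850 + 84.8680 + 111.7340 + 63.0720 + 103.9350 + 91.2110 = 593.0050

593.005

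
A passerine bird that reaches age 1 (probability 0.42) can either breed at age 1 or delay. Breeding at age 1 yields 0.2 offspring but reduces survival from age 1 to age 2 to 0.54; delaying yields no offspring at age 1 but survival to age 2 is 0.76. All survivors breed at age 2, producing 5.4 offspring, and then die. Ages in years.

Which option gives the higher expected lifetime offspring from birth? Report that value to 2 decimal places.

breed at age 1: R₀ = 0.42 × (0.2 + 0.54 × 5.4) = 0.42 × 3.1160 = 1.3087
delay to age 2: R₀ = 0.42 × (0.76 × 5.4) = 0.42 × 4.1040 = 1.7237
Higher: delay to age 2 (1.7237).

1.72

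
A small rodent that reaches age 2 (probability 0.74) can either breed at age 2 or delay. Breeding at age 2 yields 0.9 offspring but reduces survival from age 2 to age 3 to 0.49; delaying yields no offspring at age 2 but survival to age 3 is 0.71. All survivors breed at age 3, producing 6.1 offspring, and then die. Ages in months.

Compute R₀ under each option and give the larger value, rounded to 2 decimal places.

3.20

breed at age 2: R₀ = 0.74 × (0.9 + 0.49 × 6.1) = 0.74 × 3.8890 = 2.8779
delay to age 3: R₀ = 0.74 × (0.71 × 6.1) = 0.74 × 4.3310 = 3.2049
Higher: delay to age 3 (3.2049).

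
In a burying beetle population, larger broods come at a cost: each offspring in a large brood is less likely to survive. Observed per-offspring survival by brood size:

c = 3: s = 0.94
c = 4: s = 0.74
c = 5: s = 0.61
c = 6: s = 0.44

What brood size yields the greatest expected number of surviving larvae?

5

Expected surviving larvae = c × s(c):
  c=3: 3 × 0.94 = 2.820
  c=4: 4 × 0.74 = 2.960
  c=5: 5 × 0.61 = 3.050
  c=6: 6 × 0.44 = 2.640
Maximum at c = 5 (3.050 surviving larvae).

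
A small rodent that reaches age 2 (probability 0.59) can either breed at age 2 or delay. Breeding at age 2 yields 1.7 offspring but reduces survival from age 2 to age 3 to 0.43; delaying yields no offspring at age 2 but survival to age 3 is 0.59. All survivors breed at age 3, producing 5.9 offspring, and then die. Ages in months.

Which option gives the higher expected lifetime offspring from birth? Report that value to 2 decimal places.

breed at age 2: R₀ = 0.59 × (1.7 + 0.43 × 5.9) = 0.59 × 4.2370 = 2.4998
delay to age 3: R₀ = 0.59 × (0.59 × 5.9) = 0.59 × 3.4810 = 2.0538
Higher: breed at age 2 (2.4998).

2.50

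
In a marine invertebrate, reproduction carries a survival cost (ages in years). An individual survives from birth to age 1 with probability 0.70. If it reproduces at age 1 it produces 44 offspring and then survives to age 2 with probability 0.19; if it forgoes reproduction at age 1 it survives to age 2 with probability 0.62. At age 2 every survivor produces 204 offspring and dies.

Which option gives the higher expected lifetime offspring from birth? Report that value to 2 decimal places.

breed at age 1: R₀ = 0.70 × (44 + 0.19 × 204) = 0.70 × 82.7600 = 57.9320
delay to age 2: R₀ = 0.70 × (0.62 × 204) = 0.70 × 126.4800 = 88.5360
Higher: delay to age 2 (88.5360).

88.54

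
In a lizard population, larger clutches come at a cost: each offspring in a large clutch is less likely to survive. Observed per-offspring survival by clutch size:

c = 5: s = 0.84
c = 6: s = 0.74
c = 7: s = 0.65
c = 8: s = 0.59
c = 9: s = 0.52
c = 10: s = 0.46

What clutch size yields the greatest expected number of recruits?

Expected recruits = c × s(c):
  c=5: 5 × 0.84 = 4.200
  c=6: 6 × 0.74 = 4.440
  c=7: 7 × 0.65 = 4.550
  c=8: 8 × 0.59 = 4.720
  c=9: 9 × 0.52 = 4.680
  c=10: 10 × 0.46 = 4.600
Maximum at c = 8 (4.720 recruits).

8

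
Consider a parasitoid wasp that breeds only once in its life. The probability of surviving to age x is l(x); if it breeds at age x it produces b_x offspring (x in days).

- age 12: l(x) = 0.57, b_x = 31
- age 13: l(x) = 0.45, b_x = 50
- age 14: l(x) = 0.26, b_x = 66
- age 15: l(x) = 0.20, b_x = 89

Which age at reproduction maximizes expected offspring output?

13

Expected offspring if breeding at age x = l(x) × b_x:
  age 12: 0.57 × 31 = 17.670
  age 13: 0.45 × 50 = 22.500
  age 14: 0.26 × 66 = 17.160
  age 15: 0.20 × 89 = 17.800
Maximum at age 13 (22.500).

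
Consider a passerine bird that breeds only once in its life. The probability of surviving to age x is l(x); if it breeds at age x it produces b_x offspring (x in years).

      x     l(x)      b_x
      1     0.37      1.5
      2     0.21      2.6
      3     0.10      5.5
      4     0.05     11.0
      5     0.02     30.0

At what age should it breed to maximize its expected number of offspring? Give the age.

5

Expected offspring if breeding at age x = l(x) × b_x:
  age 1: 0.37 × 1.5 = 0.555
  age 2: 0.21 × 2.6 = 0.546
  age 3: 0.10 × 5.5 = 0.550
  age 4: 0.05 × 11.0 = 0.550
  age 5: 0.02 × 30.0 = 0.600
Maximum at age 5 (0.600).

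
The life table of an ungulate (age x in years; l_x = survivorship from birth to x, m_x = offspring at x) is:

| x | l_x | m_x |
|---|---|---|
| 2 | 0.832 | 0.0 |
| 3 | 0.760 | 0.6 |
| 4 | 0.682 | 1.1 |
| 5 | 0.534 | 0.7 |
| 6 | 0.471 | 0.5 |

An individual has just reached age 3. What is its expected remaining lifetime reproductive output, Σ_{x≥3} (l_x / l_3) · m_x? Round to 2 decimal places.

l_3 = 0.760. Conditional survival from age 3 to x is l_x / l_3.
  x=3: (0.760/0.760) × 0.6 = 0.6000
  x=4: (0.682/0.760) × 1.1 = 0.9871
  x=5: (0.534/0.760) × 0.7 = 0.4918
  x=6: (0.471/0.760) × 0.5 = 0.3099
Sum = 0.6000 + 0.9871 + 0.4918 + 0.3099 = 2.3888

2.39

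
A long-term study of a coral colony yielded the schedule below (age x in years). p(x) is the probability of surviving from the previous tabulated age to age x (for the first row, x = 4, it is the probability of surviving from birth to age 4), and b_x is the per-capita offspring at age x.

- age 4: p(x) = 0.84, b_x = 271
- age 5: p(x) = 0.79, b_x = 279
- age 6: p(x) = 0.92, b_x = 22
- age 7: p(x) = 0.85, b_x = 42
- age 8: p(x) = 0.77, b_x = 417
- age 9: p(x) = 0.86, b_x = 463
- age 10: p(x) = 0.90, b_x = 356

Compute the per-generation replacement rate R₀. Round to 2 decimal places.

883.84

Survivorship from birth: l_x = p_4·p_5·…·p_x.
  l_4 = 0.84000
  l_5 = 0.66360
  l_6 = 0.61051
  l_7 = 0.51894
  l_8 = 0.39958
  l_9 = 0.34364
  l_10 = 0.30928
R₀ = Σ l_x b_x:
  age 4: 0.84000 × 271 = 227.6400
  age 5: 0.66360 × 279 = 185.1444
  age 6: 0.61051 × 22 = 13.4312
  age 7: 0.51894 × 42 = 21.7955
  age 8: 0.39958 × 417 = 166.6249
  age 9: 0.34364 × 463 = 159.1053
  age 10: 0.30928 × 356 = 110.1037
R₀ = 227.6400 + 185.1444 + 13.4312 + 21.7955 + 166.6249 + 159.1053 + 110.1037 = 883.8450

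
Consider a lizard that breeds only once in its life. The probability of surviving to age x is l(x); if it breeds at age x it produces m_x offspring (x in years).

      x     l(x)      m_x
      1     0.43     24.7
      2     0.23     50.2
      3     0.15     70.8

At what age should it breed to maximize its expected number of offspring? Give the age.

Expected offspring if breeding at age x = l(x) × m_x:
  age 1: 0.43 × 24.7 = 10.621
  age 2: 0.23 × 50.2 = 11.546
  age 3: 0.15 × 70.8 = 10.620
Maximum at age 2 (11.546).

2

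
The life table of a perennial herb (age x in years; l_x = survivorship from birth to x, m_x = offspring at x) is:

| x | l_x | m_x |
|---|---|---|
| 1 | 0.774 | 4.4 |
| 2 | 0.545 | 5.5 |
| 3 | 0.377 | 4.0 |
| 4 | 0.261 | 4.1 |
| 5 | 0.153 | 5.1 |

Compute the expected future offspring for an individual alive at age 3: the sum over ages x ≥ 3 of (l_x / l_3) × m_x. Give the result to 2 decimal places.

l_3 = 0.377. Conditional survival from age 3 to x is l_x / l_3.
  x=3: (0.377/0.377) × 4.0 = 4.0000
  x=4: (0.261/0.377) × 4.1 = 2.8385
  x=5: (0.153/0.377) × 5.1 = 2.0698
Sum = 4.0000 + 2.8385 + 2.0698 = 8.9082

8.91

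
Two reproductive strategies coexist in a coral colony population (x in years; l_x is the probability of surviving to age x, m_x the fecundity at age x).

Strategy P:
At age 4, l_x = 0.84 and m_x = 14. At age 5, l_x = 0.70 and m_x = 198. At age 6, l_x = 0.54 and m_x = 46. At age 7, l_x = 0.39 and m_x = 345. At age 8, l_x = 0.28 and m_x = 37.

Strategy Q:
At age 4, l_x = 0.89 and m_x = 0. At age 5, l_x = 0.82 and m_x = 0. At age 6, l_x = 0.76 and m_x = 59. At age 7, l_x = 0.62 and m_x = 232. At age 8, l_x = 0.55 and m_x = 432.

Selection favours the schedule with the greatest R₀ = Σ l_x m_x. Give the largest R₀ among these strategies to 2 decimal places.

426.28

Strategy P: R₀ = 0.84×14 + 0.70×198 + 0.54×46 + 0.39×345 + 0.28×37 = 320.1100
Strategy Q: R₀ = 0.89×0 + 0.82×0 + 0.76×59 + 0.62×232 + 0.55×432 = 426.2800
Highest R₀: strategy Q with 426.2800.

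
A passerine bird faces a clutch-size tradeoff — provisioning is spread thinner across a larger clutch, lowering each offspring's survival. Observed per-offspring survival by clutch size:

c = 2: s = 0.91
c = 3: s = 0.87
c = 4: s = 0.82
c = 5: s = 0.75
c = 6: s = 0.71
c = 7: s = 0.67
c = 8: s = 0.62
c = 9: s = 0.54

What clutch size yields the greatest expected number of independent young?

8

Expected independent young = c × s(c):
  c=2: 2 × 0.91 = 1.820
  c=3: 3 × 0.87 = 2.610
  c=4: 4 × 0.82 = 3.280
  c=5: 5 × 0.75 = 3.750
  c=6: 6 × 0.71 = 4.260
  c=7: 7 × 0.67 = 4.690
  c=8: 8 × 0.62 = 4.960
  c=9: 9 × 0.54 = 4.860
Maximum at c = 8 (4.960 independent young).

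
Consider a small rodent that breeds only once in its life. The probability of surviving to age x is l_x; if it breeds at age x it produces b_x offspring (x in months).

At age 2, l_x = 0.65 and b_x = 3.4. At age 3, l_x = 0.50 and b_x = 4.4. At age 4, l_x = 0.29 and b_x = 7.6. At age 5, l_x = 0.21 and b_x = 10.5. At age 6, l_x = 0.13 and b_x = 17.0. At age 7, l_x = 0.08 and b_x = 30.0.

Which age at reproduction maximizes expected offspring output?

Expected offspring if breeding at age x = l_x × b_x:
  age 2: 0.65 × 3.4 = 2.210
  age 3: 0.50 × 4.4 = 2.200
  age 4: 0.29 × 7.6 = 2.204
  age 5: 0.21 × 10.5 = 2.205
  age 6: 0.13 × 17.0 = 2.210
  age 7: 0.08 × 30.0 = 2.400
Maximum at age 7 (2.400).

7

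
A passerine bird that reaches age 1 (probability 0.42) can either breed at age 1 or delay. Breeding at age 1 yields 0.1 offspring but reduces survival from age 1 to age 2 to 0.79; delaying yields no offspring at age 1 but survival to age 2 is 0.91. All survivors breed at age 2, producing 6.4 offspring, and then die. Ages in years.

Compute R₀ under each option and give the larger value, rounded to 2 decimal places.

breed at age 1: R₀ = 0.42 × (0.1 + 0.79 × 6.4) = 0.42 × 5.1560 = 2.1655
delay to age 2: R₀ = 0.42 × (0.91 × 6.4) = 0.42 × 5.8240 = 2.4461
Higher: delay to age 2 (2.4461).

2.45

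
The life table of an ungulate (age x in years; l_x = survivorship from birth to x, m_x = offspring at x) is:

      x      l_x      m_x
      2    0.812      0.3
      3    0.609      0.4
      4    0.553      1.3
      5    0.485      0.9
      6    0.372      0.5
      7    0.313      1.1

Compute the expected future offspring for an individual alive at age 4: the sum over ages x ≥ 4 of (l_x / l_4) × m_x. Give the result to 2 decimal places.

3.05

l_4 = 0.553. Conditional survival from age 4 to x is l_x / l_4.
  x=4: (0.553/0.553) × 1.3 = 1.3000
  x=5: (0.485/0.553) × 0.9 = 0.7893
  x=6: (0.372/0.553) × 0.5 = 0.3363
  x=7: (0.313/0.553) × 1.1 = 0.6226
Sum = 1.3000 + 0.7893 + 0.3363 + 0.6226 = 3.0483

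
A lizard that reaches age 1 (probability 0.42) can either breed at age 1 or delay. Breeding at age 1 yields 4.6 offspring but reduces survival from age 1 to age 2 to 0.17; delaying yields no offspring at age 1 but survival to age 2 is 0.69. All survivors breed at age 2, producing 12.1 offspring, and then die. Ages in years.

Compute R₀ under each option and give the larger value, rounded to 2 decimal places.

breed at age 1: R₀ = 0.42 × (4.6 + 0.17 × 12.1) = 0.42 × 6.6570 = 2.7959
delay to age 2: R₀ = 0.42 × (0.69 × 12.1) = 0.42 × 8.3490 = 3.5066
Higher: delay to age 2 (3.5066).

3.51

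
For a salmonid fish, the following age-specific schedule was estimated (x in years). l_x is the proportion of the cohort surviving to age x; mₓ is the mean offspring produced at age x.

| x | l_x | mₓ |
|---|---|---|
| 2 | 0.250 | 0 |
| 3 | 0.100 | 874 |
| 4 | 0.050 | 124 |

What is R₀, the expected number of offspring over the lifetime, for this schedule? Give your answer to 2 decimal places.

R₀ = Σ l_x mₓ:
  age 2: 0.250 × 0 = 0.0000
  age 3: 0.100 × 874 = 87.4000
  age 4: 0.050 × 124 = 6.2000
R₀ = 0.0000 + 87.4000 + 6.2000 = 93.6000

93.60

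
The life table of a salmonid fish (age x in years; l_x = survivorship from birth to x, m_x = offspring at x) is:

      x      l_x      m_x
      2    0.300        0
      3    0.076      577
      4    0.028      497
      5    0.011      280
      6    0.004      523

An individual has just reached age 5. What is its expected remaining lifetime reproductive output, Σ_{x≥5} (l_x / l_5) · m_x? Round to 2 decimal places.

470.18

l_5 = 0.011. Conditional survival from age 5 to x is l_x / l_5.
  x=5: (0.011/0.011) × 280 = 280.0000
  x=6: (0.004/0.011) × 523 = 190.1818
Sum = 280.0000 + 190.1818 = 470.1818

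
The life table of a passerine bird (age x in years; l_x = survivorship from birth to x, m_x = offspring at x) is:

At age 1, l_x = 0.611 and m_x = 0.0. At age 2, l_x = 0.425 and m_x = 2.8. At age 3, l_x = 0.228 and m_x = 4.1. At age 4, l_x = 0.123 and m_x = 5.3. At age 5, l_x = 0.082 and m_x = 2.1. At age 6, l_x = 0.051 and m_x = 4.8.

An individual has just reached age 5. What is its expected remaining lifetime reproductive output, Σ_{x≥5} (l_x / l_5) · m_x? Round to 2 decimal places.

l_5 = 0.082. Conditional survival from age 5 to x is l_x / l_5.
  x=5: (0.082/0.082) × 2.1 = 2.1000
  x=6: (0.051/0.082) × 4.8 = 2.9854
Sum = 2.1000 + 2.9854 = 5.0854

5.09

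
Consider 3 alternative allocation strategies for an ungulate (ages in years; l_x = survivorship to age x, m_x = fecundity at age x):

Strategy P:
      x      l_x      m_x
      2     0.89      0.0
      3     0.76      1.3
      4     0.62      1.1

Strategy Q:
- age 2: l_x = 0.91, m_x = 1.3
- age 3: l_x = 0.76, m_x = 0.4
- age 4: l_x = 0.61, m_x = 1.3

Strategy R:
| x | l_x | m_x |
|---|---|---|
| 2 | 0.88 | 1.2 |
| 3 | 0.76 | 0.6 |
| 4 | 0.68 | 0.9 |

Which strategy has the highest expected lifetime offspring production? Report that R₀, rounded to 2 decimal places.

Strategy P: R₀ = 0.89×0.0 + 0.76×1.3 + 0.62×1.1 = 1.6700
Strategy Q: R₀ = 0.91×1.3 + 0.76×0.4 + 0.61×1.3 = 2.2800
Strategy R: R₀ = 0.88×1.2 + 0.76×0.6 + 0.68×0.9 = 2.1240
Highest R₀: strategy Q with 2.2800.

2.28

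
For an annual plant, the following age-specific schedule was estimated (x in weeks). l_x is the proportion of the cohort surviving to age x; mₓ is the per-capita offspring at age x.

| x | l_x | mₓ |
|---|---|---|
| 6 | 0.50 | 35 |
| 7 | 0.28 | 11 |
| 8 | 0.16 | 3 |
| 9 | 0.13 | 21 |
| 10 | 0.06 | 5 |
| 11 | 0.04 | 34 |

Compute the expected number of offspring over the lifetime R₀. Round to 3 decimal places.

R₀ = Σ l_x mₓ:
  age 6: 0.50 × 35 = 17.5000
  age 7: 0.28 × 11 = 3.0800
  age 8: 0.16 × 3 = 0.4800
  age 9: 0.13 × 21 = 2.7300
  age 10: 0.06 × 5 = 0.3000
  age 11: 0.04 × 34 = 1.3600
R₀ = 17.5000 + 3.0800 + 0.4800 + 2.7300 + 0.3000 + 1.3600 = 25.4500

25.450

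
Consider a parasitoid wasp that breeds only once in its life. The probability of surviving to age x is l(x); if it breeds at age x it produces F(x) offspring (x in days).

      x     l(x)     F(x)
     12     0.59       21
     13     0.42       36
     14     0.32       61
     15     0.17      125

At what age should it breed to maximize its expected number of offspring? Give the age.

15

Expected offspring if breeding at age x = l(x) × F(x):
  age 12: 0.59 × 21 = 12.390
  age 13: 0.42 × 36 = 15.120
  age 14: 0.32 × 61 = 19.520
  age 15: 0.17 × 125 = 21.250
Maximum at age 15 (21.250).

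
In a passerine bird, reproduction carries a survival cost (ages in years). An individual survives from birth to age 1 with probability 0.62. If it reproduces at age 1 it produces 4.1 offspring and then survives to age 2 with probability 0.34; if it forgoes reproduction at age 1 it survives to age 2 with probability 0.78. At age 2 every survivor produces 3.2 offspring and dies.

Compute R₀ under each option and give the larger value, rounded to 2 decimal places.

3.22

breed at age 1: R₀ = 0.62 × (4.1 + 0.34 × 3.2) = 0.62 × 5.1880 = 3.2166
delay to age 2: R₀ = 0.62 × (0.78 × 3.2) = 0.62 × 2.4960 = 1.5475
Higher: breed at age 1 (3.2166).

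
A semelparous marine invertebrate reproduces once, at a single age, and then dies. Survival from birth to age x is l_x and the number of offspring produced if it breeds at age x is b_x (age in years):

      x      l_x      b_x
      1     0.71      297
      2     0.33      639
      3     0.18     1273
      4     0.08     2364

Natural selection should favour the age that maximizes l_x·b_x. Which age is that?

3

Expected offspring if breeding at age x = l_x × b_x:
  age 1: 0.71 × 297 = 210.870
  age 2: 0.33 × 639 = 210.870
  age 3: 0.18 × 1273 = 229.140
  age 4: 0.08 × 2364 = 189.120
Maximum at age 3 (229.140).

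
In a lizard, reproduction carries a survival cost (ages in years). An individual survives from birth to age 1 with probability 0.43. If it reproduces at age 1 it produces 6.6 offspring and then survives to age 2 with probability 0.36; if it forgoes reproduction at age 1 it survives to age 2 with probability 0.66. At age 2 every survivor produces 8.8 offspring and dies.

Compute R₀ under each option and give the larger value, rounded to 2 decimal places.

breed at age 1: R₀ = 0.43 × (6.6 + 0.36 × 8.8) = 0.43 × 9.7680 = 4.2002
delay to age 2: R₀ = 0.43 × (0.66 × 8.8) = 0.43 × 5.8080 = 2.4974
Higher: breed at age 1 (4.2002).

4.20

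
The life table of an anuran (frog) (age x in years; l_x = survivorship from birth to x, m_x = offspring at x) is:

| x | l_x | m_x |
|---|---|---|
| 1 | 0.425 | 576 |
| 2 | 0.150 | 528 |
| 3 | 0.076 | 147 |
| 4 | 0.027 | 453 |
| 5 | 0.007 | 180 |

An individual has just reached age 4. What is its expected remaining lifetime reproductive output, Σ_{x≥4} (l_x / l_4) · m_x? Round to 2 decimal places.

499.67

l_4 = 0.027. Conditional survival from age 4 to x is l_x / l_4.
  x=4: (0.027/0.027) × 453 = 453.0000
  x=5: (0.007/0.027) × 180 = 46.6667
Sum = 453.0000 + 46.6667 = 499.6667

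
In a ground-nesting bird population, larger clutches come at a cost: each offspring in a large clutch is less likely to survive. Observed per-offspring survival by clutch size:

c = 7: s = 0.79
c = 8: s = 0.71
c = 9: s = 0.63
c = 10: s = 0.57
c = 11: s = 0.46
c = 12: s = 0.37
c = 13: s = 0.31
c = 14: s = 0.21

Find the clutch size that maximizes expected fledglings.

Expected fledglings = c × s(c):
  c=7: 7 × 0.79 = 5.530
  c=8: 8 × 0.71 = 5.680
  c=9: 9 × 0.63 = 5.670
  c=10: 10 × 0.57 = 5.700
  c=11: 11 × 0.46 = 5.060
  c=12: 12 × 0.37 = 4.440
  c=13: 13 × 0.31 = 4.030
  c=14: 14 × 0.21 = 2.940
Maximum at c = 10 (5.700 fledglings).

10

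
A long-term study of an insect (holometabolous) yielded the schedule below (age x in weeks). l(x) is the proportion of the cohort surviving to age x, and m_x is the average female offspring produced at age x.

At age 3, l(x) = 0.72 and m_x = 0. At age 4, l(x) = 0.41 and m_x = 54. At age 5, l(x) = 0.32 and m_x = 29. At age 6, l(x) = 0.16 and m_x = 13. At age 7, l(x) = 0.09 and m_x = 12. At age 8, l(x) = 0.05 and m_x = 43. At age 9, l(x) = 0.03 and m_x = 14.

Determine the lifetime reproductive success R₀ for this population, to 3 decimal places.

37.150

R₀ = Σ l(x) m_x:
  age 3: 0.72 × 0 = 0.0000
  age 4: 0.41 × 54 = 22.1400
  age 5: 0.32 × 29 = 9.2800
  age 6: 0.16 × 13 = 2.0800
  age 7: 0.09 × 12 = 1.0800
  age 8: 0.05 × 43 = 2.1500
  age 9: 0.03 × 14 = 0.4200
R₀ = 0.0000 + 22.1400 + 9.2800 + 2.0800 + 1.0800 + 2.1500 + 0.4200 = 37.1500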